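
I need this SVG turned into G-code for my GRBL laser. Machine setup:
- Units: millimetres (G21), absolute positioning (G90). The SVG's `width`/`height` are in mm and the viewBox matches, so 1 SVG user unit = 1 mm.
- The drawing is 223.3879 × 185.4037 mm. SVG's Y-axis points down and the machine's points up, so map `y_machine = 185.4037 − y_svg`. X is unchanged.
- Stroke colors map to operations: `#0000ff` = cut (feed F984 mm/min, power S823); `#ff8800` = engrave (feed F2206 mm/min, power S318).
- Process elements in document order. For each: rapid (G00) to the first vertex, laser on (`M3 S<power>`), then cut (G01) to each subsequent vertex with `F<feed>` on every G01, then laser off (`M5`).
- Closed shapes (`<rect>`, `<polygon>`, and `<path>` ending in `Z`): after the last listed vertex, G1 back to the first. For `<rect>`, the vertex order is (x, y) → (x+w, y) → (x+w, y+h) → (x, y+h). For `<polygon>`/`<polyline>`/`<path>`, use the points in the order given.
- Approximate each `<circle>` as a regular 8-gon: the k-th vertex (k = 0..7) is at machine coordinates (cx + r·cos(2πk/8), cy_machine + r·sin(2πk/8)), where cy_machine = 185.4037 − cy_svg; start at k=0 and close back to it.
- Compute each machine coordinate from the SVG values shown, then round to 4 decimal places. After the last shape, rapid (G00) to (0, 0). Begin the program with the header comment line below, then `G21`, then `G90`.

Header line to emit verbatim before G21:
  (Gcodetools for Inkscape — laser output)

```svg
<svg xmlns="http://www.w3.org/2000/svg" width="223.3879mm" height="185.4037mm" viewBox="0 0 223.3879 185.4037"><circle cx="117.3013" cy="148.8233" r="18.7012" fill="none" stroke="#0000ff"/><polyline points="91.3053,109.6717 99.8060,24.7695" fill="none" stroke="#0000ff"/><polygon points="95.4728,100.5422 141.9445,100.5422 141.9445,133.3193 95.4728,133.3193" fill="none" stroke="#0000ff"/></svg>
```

(Gcodetools for Inkscape — laser output)
G21
G90
G00 X136.0025 Y36.5804
M3 S823
G01 X130.5250 Y49.8041 F984
G01 X117.3013 Y55.2816 F984
G01 X104.0776 Y49.8041 F984
G01 X98.6001 Y36.5804 F984
G01 X104.0776 Y23.3567 F984
G01 X117.3013 Y17.8792 F984
G01 X130.5250 Y23.3567 F984
G01 X136.0025 Y36.5804 F984
M5
G00 X91.3053 Y75.7320
M3 S823
G01 X99.8060 Y160.6342 F984
M5
G00 X95.4728 Y84.8615
M3 S823
G01 X141.9445 Y84.8615 F984
G01 X141.9445 Y52.0844 F984
G01 X95.4728 Y52.0844 F984
G01 X95.4728 Y84.8615 F984
M5
G00 X0.0000 Y0.0000

Since the viewBox matches the mm dimensions, user units are millimetres directly. The only transform is the Y-flip y_m = 185.4037 − y_svg.

Shape 1 is a circle drawn with `<circle>`. Its stroke #0000ff means cut at S823, F984. After flipping Y the toolpath is (136.0025,36.5804) → (130.5250,49.8041) → (117.3013,55.2816) → (104.0776,49.8041) → (98.6001,36.5804) → (104.0776,23.3567) → (117.3013,17.8792) → (130.5250,23.3567) → (136.0025,36.5804), returning to the start.

Shape 2 is a line segment drawn with `<polyline>`. Its stroke #0000ff means cut at S823, F984. After flipping Y the toolpath is (91.3053,75.7320) → (99.8060,160.6342).

Shape 3 is a rectangle drawn with `<polygon>`. Its stroke #0000ff means cut at S823, F984. After flipping Y the toolpath is (95.4728,84.8615) → (141.9445,84.8615) → (141.9445,52.0844) → (95.4728,52.0844) → (95.4728,84.8615), returning to the start.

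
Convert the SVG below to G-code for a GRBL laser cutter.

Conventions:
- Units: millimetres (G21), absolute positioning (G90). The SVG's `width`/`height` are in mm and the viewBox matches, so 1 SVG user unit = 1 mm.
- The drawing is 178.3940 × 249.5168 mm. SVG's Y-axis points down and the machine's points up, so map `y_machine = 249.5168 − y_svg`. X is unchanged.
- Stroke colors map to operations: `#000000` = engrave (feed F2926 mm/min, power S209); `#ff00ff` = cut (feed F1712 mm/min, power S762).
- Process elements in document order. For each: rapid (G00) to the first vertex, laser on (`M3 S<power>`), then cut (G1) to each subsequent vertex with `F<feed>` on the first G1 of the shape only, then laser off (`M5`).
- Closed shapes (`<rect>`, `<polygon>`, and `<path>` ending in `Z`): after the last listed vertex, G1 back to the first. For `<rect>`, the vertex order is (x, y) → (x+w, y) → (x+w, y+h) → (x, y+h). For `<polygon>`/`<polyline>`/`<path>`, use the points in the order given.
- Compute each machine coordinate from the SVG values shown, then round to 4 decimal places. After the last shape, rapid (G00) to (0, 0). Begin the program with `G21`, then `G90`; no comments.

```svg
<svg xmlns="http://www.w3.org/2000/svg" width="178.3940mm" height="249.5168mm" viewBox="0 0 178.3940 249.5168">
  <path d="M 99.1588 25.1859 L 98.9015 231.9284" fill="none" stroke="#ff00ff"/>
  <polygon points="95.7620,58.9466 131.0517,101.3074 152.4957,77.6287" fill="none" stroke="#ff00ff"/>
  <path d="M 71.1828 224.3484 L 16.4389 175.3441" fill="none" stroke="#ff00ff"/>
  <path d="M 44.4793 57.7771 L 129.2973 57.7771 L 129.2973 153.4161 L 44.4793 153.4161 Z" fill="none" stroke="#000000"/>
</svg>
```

1 u = 1 mm; y_m = 249.5168 − y.

[1] `<path>` line segment, #ff00ff→cut S762 F1712: (99.1588,224.3309) → (98.9015,17.5884)

[2] `<polygon>` closed polygon, #ff00ff→cut S762 F1712: (95.7620,190.5702) → (131.0517,148.2094) → (152.4957,171.8881) → (95.7620,190.5702) (closed)

[3] `<path>` line segment, #ff00ff→cut S762 F1712: (71.1828,25.1684) → (16.4389,74.1727)

[4] `<path>` rectangle, #000000→engrave S209 F2926: (44.4793,191.7397) → (129.2973,191.7397) → (129.2973,96.1007) → (44.4793,96.1007) → (44.4793,191.7397) (closed)

G21
G90
G00 X99.1588 Y224.3309
M3 S762
G1 X98.9015 Y17.5884 F1712
M5
G00 X95.7620 Y190.5702
M3 S762
G1 X131.0517 Y148.2094 F1712
G1 X152.4957 Y171.8881
G1 X95.7620 Y190.5702
M5
G00 X71.1828 Y25.1684
M3 S762
G1 X16.4389 Y74.1727 F1712
M5
G00 X44.4793 Y191.7397
M3 S209
G1 X129.2973 Y191.7397 F2926
G1 X129.2973 Y96.1007
G1 X44.4793 Y96.1007
G1 X44.4793 Y191.7397
M5
G00 X0.0000 Y0.0000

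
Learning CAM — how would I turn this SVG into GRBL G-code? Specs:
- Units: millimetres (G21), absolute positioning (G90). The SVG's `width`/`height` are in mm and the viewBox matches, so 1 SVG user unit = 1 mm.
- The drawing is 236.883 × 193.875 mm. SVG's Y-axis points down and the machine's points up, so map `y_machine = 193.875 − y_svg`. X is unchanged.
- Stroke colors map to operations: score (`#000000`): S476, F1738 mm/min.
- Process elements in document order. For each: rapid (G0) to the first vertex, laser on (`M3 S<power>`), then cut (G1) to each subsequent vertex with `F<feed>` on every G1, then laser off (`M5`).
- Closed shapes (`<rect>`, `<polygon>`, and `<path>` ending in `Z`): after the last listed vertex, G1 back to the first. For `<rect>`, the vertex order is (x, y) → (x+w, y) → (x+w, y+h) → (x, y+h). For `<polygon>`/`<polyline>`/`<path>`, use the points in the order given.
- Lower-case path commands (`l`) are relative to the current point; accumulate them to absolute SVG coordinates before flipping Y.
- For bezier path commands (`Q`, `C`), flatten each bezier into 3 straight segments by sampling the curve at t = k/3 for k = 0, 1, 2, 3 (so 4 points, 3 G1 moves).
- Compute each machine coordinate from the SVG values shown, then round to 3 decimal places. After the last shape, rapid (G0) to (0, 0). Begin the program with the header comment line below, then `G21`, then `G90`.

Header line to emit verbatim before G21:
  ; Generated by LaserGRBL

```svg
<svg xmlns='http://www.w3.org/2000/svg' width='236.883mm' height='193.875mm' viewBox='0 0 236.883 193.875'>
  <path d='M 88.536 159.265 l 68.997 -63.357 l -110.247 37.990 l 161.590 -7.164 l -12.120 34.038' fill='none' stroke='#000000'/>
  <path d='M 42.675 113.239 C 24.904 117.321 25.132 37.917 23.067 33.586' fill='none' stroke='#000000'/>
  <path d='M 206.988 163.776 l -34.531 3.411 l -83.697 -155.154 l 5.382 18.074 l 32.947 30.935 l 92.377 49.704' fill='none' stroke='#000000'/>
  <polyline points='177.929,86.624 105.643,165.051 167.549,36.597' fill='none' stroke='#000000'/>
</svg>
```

viewBox `0 0 236.883 193.875` with mm width/height → 1 unit = 1 mm. Flip: y_m = 193.875 − y_svg.

**Shape 1** — `<path>` open polyline, stroke `#000000` → score (S476, F1738). Machine vertices: (88.536,34.610) → (157.533,97.967) → (47.286,59.977) → (208.876,67.141) → (196.756,33.103). Open path.

**Shape 2** — `<path>` cubic bezier, stroke `#000000` → score (S476, F1738). Control points (SVG): P0=(42.675,113.239), P1=(24.904,117.321), P2=(25.132,37.917), P3=(23.067,33.586); sampled at t=k/3. Machine vertices: (42.675,80.636) → (30.152,98.510) → (25.119,136.806) → (23.067,160.289). Open path.

**Shape 3** — `<path>` open polyline, stroke `#000000` → score (S476, F1738). Machine vertices: (206.988,30.099) → (172.457,26.688) → (88.760,181.842) → (94.142,163.768) → (127.089,132.833) → (219.466,83.129). Open path.

**Shape 4** — `<polyline>` open polyline, stroke `#000000` → score (S476, F1738). Machine vertices: (177.929,107.251) → (105.643,28.824) → (167.549,157.278). Open path.

; Generated by LaserGRBL
G21
G90
G0 X88.536 Y34.610
M3 S476
G1 X157.533 Y97.967 F1738
G1 X47.286 Y59.977 F1738
G1 X208.876 Y67.141 F1738
G1 X196.756 Y33.103 F1738
M5
G0 X42.675 Y80.636
M3 S476
G1 X30.152 Y98.510 F1738
G1 X25.119 Y136.806 F1738
G1 X23.067 Y160.289 F1738
M5
G0 X206.988 Y30.099
M3 S476
G1 X172.457 Y26.688 F1738
G1 X88.760 Y181.842 F1738
G1 X94.142 Y163.768 F1738
G1 X127.089 Y132.833 F1738
G1 X219.466 Y83.129 F1738
M5
G0 X177.929 Y107.251
M3 S476
G1 X105.643 Y28.824 F1738
G1 X167.549 Y157.278 F1738
M5
G0 X0.000 Y0.000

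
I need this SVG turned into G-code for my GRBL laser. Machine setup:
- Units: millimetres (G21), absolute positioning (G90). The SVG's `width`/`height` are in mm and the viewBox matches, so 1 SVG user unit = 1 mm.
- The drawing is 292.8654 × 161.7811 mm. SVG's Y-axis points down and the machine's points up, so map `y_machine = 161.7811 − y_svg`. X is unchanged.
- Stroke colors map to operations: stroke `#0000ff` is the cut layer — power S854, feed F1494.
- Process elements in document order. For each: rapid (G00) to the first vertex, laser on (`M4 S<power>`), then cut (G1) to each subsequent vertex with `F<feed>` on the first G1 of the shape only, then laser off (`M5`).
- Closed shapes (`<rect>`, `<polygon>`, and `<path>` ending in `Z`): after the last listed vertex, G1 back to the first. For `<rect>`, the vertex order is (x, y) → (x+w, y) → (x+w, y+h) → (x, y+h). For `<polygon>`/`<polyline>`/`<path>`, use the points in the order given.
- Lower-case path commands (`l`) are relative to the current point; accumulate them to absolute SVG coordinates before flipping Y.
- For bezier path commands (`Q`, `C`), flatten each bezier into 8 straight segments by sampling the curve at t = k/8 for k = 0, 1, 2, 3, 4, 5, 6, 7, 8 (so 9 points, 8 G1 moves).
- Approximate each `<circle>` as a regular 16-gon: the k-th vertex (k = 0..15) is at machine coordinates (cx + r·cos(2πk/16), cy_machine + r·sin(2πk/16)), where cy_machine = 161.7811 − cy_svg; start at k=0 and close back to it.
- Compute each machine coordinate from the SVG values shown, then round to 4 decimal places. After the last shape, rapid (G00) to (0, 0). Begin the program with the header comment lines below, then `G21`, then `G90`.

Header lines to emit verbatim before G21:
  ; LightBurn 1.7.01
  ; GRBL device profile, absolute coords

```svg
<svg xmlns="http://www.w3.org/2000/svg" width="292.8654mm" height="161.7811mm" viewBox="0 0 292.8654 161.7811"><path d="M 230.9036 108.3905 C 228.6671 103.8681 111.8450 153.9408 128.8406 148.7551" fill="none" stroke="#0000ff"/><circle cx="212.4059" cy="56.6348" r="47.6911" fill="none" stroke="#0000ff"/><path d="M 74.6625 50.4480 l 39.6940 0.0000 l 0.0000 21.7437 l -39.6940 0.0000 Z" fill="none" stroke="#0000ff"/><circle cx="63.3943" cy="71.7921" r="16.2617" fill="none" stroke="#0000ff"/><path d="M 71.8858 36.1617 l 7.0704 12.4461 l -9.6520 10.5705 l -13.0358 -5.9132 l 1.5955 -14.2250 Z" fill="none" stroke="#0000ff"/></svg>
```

; LightBurn 1.7.01
; GRBL device profile, absolute coords
G21
G90
G00 X230.9036 Y53.3906
M4 S854
G1 X225.1789 Y52.7419 F1494
G1 X211.6227 Y48.2623
G1 X193.1461 Y41.2390
G1 X172.6601 Y32.9596
G1 X153.0755 Y24.7112
G1 X137.3034 Y17.7812
G1 X128.2548 Y13.4570
G1 X128.8406 Y13.0260
M5
G00 X260.0970 Y105.1463
M4 S854
G1 X256.4667 Y123.3969 F1494
G1 X246.1286 Y138.8690
G1 X230.6565 Y149.2071
G1 X212.4059 Y152.8374
G1 X194.1553 Y149.2071
G1 X178.6832 Y138.8690
G1 X168.3451 Y123.3969
G1 X164.7148 Y105.1463
G1 X168.3451 Y86.8957
G1 X178.6832 Y71.4236
G1 X194.1553 Y61.0855
G1 X212.4059 Y57.4552
G1 X230.6565 Y61.0855
G1 X246.1286 Y71.4236
G1 X256.4667 Y86.8957
G1 X260.0970 Y105.1463
M5
G00 X74.6625 Y111.3331
M4 S854
G1 X114.3565 Y111.3331 F1494
G1 X114.3565 Y89.5894
G1 X74.6625 Y89.5894
G1 X74.6625 Y111.3331
M5
G00 X79.6560 Y89.9890
M4 S854
G1 X78.4182 Y96.2121 F1494
G1 X74.8931 Y101.4878
G1 X69.6174 Y105.0129
G1 X63.3943 Y106.2507
G1 X57.1712 Y105.0129
G1 X51.8955 Y101.4878
G1 X48.3704 Y96.2121
G1 X47.1326 Y89.9890
G1 X48.3704 Y83.7659
G1 X51.8955 Y78.4902
G1 X57.1712 Y74.9651
G1 X63.3943 Y73.7273
G1 X69.6174 Y74.9651
G1 X74.8931 Y78.4902
G1 X78.4182 Y83.7659
G1 X79.6560 Y89.9890
M5
G00 X71.8858 Y125.6194
M4 S854
G1 X78.9562 Y113.1733 F1494
G1 X69.3042 Y102.6028
G1 X56.2684 Y108.5160
G1 X57.8639 Y122.7410
G1 X71.8858 Y125.6194
M5
G00 X0.0000 Y0.0000

viewBox `0 0 292.8654 161.7811` with mm width/height → 1 unit = 1 mm. Flip: y_m = 161.7811 − y_svg.

**Shape 1** — `<path>` cubic bezier, stroke `#0000ff` → cut (S854, F1494). Control points (SVG): P0=(230.9036,108.3905), P1=(228.6671,103.8681), P2=(111.8450,153.9408), P3=(128.8406,148.7551); sampled at t=k/8. Machine vertices: (230.9036,53.3906) → (225.1789,52.7419) → (211.6227,48.2623) → (193.1461,41.2390) → (172.6601,32.9596) → (153.0755,24.7112) → (137.3034,17.7812) → (128.2548,13.4570) → (128.8406,13.0260). Open path.

**Shape 2** — `<circle>` circle, stroke `#0000ff` → cut (S854, F1494). Machine vertices: (260.0970,105.1463) → (256.4667,123.3969) → (246.1286,138.8690) → (230.6565,149.2071) → (212.4059,152.8374) → (194.1553,149.2071) → (178.6832,138.8690) → (168.3451,123.3969) → (164.7148,105.1463) → (168.3451,86.8957) → (178.6832,71.4236) → (194.1553,61.0855) → (212.4059,57.4552) → (230.6565,61.0855) → (246.1286,71.4236) → (256.4667,86.8957) → (260.0970,105.1463). Closed: final G1 returns to the first vertex.

**Shape 3** — `<path>` rectangle, stroke `#0000ff` → cut (S854, F1494). Machine vertices: (74.6625,111.3331) → (114.3565,111.3331) → (114.3565,89.5894) → (74.6625,89.5894) → (74.6625,111.3331). Closed: final G1 returns to the first vertex.

**Shape 4** — `<circle>` circle, stroke `#0000ff` → cut (S854, F1494). Machine vertices: (79.6560,89.9890) → (78.4182,96.2121) → (74.8931,101.4878) → (69.6174,105.0129) → (63.3943,106.2507) → (57.1712,105.0129) → (51.8955,101.4878) → (48.3704,96.2121) → (47.1326,89.9890) → (48.3704,83.7659) → (51.8955,78.4902) → (57.1712,74.9651) → (63.3943,73.7273) → (69.6174,74.9651) → (74.8931,78.4902) → (78.4182,83.7659) → (79.6560,89.9890). Closed: final G1 returns to the first vertex.

**Shape 5** — `<path>` regular polygon, stroke `#0000ff` → cut (S854, F1494). Machine vertices: (71.8858,125.6194) → (78.9562,113.1733) → (69.3042,102.6028) → (56.2684,108.5160) → (57.8639,122.7410) → (71.8858,125.6194). Closed: final G1 returns to the first vertex.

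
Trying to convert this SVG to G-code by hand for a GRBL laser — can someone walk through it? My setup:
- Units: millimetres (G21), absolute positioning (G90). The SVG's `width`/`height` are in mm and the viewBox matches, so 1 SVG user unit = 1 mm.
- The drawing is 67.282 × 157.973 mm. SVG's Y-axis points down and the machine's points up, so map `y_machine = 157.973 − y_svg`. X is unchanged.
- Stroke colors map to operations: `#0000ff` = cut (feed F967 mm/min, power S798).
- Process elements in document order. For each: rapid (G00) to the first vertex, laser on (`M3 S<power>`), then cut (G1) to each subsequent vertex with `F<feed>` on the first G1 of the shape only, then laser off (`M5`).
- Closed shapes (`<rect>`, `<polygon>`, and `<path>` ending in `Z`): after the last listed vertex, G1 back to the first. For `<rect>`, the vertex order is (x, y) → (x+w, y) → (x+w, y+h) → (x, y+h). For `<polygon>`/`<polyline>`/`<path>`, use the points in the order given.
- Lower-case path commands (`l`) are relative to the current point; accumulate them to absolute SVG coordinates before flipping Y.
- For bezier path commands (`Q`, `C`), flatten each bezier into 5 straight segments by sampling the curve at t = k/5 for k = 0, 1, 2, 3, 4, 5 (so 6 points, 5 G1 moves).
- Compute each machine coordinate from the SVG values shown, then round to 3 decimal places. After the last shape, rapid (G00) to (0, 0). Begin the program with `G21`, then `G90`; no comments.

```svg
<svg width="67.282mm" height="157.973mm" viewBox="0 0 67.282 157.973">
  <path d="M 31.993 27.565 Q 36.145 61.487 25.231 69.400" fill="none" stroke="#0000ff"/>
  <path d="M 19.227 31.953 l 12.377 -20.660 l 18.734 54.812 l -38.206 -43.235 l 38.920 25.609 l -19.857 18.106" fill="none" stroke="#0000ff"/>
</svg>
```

Since the viewBox matches the mm dimensions, user units are millimetres directly. The only transform is the Y-flip y_m = 157.973 − y_svg.

Shape 1 is a quadratic bezier drawn with `<path>`. Its stroke #0000ff means cut at S798, F967. After flipping Y the toolpath is (31.993,130.408) → (33.051,117.880) → (32.904,107.432) → (31.552,99.065) → (28.994,92.779) → (25.231,88.573).

Shape 2 is a open polyline drawn with `<path>`. Its stroke #0000ff means cut at S798, F967. After flipping Y the toolpath is (19.227,126.020) → (31.604,146.680) → (50.338,91.868) → (12.132,135.103) → (51.052,109.494) → (31.195,91.388).

G21
G90
G00 X31.993 Y130.408
M3 S798
G1 X33.051 Y117.880 F967
G1 X32.904 Y107.432
G1 X31.552 Y99.065
G1 X28.994 Y92.779
G1 X25.231 Y88.573
M5
G00 X19.227 Y126.020
M3 S798
G1 X31.604 Y146.680 F967
G1 X50.338 Y91.868
G1 X12.132 Y135.103
G1 X51.052 Y109.494
G1 X31.195 Y91.388
M5
G00 X0.000 Y0.000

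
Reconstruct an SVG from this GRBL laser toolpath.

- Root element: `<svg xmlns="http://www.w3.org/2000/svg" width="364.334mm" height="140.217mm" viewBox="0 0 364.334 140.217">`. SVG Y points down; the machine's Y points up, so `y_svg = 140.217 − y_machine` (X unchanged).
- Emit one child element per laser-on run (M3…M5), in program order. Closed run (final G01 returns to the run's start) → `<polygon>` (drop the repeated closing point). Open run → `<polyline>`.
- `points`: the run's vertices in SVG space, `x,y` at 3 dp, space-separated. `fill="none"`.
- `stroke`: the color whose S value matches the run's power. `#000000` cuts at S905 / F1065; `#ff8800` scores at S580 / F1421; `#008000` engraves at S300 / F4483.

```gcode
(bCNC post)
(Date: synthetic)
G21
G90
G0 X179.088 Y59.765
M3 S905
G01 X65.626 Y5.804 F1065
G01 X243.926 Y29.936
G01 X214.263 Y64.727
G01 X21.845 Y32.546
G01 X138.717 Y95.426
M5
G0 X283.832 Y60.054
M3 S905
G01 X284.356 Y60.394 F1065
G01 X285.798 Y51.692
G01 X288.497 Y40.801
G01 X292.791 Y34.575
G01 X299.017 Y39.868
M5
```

<svg xmlns="http://www.w3.org/2000/svg" width="364.334mm" height="140.217mm" viewBox="0 0 364.334 140.217">
  <polyline points="179.088,80.452 65.626,134.413 243.926,110.281 214.263,75.490 21.845,107.671 138.717,44.791" fill="none" stroke="#000000"/>
  <polyline points="283.832,80.163 284.356,79.823 285.798,88.525 288.497,99.416 292.791,105.642 299.017,100.349" fill="none" stroke="#000000"/>
</svg>

Machine Y-up, SVG Y-down with viewBox height 140.217, so y_svg = 140.217 − y_machine; X carries over. Every run uses S905, so all elements get stroke `#000000` (cut).

Run 1: The run is open, so emit a `<polyline>` with points (Y-flipped): 179.088,80.452 65.626,134.413 243.926,110.281 214.263,75.490 21.845,107.671 138.717,44.791.

Run 2: The run is open, so emit a `<polyline>` with points (Y-flipped): 283.832,80.163 284.356,79.823 285.798,88.525 288.497,99.416 292.791,105.642 299.017,100.349.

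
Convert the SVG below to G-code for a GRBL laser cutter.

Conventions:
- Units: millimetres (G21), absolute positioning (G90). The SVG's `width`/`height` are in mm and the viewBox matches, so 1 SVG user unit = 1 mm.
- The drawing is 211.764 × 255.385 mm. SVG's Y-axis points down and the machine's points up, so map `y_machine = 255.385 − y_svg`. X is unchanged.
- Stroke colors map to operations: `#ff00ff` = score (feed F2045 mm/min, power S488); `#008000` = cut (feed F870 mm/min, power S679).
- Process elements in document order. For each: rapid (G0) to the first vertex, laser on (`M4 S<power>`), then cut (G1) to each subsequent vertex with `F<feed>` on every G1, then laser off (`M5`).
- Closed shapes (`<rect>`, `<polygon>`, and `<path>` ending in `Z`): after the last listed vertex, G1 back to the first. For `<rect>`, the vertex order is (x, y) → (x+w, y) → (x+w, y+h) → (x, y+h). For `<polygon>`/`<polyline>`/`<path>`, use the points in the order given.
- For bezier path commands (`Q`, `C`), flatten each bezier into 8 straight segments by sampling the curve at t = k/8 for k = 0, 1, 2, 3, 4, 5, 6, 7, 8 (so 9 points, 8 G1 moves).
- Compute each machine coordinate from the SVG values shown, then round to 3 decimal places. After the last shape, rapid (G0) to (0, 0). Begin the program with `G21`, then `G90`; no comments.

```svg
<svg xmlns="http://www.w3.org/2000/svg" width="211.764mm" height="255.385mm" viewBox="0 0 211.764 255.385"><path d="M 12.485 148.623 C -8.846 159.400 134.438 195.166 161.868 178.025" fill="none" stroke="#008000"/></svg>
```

G21
G90
G0 X12.485 Y106.762
M4 S679
G1 X11.654 Y101.701 F870
G1 X22.970 Y95.211 F870
G1 X43.144 Y88.203 F870
G1 X68.891 Y81.592 F870
G1 X96.924 Y76.289 F870
G1 X123.955 Y73.207 F870
G1 X146.699 Y73.260 F870
G1 X161.868 Y77.360 F870
M5
G0 X0.000 Y0.000

viewBox `0 0 211.764 255.385` with mm width/height → 1 unit = 1 mm. Flip: y_m = 255.385 − y_svg.

**Shape 1** — `<path>` cubic bezier, stroke `#008000` → cut (S679, F870). Control points (SVG): P0=(12.485,148.623), P1=(-8.846,159.400), P2=(134.438,195.166), P3=(161.868,178.025); sampled at t=k/8. Machine vertices: (12.485,106.762) → (11.654,101.701) → (22.970,95.211) → (43.144,88.203) → (68.891,81.592) → (96.924,76.289) → (123.955,73.207) → (146.699,73.260) → (161.868,77.360). Open path.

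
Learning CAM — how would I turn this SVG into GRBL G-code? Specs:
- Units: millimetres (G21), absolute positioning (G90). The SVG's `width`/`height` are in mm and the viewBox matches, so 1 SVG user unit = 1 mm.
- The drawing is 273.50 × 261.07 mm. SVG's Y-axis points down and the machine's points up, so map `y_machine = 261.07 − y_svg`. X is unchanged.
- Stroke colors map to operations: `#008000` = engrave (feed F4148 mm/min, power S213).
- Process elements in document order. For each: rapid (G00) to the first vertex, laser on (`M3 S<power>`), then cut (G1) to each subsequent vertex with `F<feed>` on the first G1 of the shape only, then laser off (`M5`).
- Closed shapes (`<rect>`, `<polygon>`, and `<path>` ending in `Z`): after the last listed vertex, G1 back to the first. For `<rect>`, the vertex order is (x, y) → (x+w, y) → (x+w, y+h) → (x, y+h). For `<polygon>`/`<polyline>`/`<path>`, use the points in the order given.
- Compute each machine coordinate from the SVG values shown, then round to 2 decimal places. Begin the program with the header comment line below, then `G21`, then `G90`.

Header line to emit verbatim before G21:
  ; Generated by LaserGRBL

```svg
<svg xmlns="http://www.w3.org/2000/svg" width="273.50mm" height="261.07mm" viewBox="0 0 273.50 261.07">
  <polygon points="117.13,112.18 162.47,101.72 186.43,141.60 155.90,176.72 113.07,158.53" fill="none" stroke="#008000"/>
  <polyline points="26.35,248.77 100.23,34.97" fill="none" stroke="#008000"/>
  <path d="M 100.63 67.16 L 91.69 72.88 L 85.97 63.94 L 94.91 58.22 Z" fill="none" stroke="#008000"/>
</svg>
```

Since the viewBox matches the mm dimensions, user units are millimetres directly. The only transform is the Y-flip y_m = 261.07 − y_svg.

Shape 1 is a regular polygon drawn with `<polygon>`. Its stroke #008000 means engrave at S213, F4148. After flipping Y the toolpath is (117.13,148.89) → (162.47,159.35) → (186.43,119.47) → (155.90,84.35) → (113.07,102.54) → (117.13,148.89), returning to the start.

Shape 2 is a line segment drawn with `<polyline>`. Its stroke #008000 means engrave at S213, F4148. After flipping Y the toolpath is (26.35,12.30) → (100.23,226.10).

Shape 3 is a regular polygon drawn with `<path>`. Its stroke #008000 means engrave at S213, F4148. After flipping Y the toolpath is (100.63,193.91) → (91.69,188.19) → (85.97,197.13) → (94.91,202.85) → (100.63,193.91), returning to the start.

; Generated by LaserGRBL
G21
G90
G00 X117.13 Y148.89
M3 S213
G1 X162.47 Y159.35 F4148
G1 X186.43 Y119.47
G1 X155.90 Y84.35
G1 X113.07 Y102.54
G1 X117.13 Y148.89
M5
G00 X26.35 Y12.30
M3 S213
G1 X100.23 Y226.10 F4148
M5
G00 X100.63 Y193.91
M3 S213
G1 X91.69 Y188.19 F4148
G1 X85.97 Y197.13
G1 X94.91 Y202.85
G1 X100.63 Y193.91
M5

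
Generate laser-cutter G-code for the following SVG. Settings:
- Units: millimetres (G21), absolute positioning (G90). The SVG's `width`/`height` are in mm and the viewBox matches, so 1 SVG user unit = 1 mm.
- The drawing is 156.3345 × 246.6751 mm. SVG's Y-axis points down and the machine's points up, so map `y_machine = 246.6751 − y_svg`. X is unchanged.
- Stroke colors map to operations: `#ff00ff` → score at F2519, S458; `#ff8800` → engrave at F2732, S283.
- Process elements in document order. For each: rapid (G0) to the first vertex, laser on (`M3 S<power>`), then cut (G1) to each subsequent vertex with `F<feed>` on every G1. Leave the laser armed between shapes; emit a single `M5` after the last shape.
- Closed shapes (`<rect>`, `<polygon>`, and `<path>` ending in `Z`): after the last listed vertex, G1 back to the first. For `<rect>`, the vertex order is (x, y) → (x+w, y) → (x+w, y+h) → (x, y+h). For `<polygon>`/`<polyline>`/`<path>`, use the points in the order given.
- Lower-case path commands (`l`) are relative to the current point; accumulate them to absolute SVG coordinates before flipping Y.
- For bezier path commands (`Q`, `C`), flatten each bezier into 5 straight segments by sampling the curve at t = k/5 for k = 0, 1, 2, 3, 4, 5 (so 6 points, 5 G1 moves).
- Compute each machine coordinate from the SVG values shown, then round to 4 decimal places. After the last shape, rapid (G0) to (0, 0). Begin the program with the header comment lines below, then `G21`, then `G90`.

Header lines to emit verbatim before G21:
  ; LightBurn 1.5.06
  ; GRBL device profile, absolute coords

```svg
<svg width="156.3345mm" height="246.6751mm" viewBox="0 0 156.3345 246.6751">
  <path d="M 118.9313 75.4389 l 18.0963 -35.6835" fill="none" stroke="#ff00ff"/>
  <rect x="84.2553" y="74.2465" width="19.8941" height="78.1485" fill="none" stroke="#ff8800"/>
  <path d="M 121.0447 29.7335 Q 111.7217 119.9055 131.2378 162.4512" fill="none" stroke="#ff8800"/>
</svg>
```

; LightBurn 1.5.06
; GRBL device profile, absolute coords
G21
G90
G0 X118.9313 Y171.2362
M3 S458
G1 X137.0276 Y206.9197 F2519
G0 X84.2553 Y172.4286
M3 S283
G1 X104.1494 Y172.4286 F2732
G1 X104.1494 Y94.2801 F2732
G1 X84.2553 Y94.2801 F2732
G1 X84.2553 Y172.4286 F2732
G0 X121.0447 Y216.9416
M3 S283
G1 X118.4691 Y182.7779 F2732
G1 X118.2006 Y152.4242 F2732
G1 X120.2392 Y125.8807 F2732
G1 X124.5849 Y103.1472 F2732
G1 X131.2378 Y84.2239 F2732
M5
G0 X0.0000 Y0.0000

viewBox `0 0 156.3345 246.6751` with mm width/height → 1 unit = 1 mm. Flip: y_m = 246.6751 − y_svg.

**Shape 1** — `<path>` line segment, stroke `#ff00ff` → score (S458, F2519). Machine vertices: (118.9313,171.2362) → (137.0276,206.9197). Open path.

**Shape 2** — `<rect>` rectangle, stroke `#ff8800` → engrave (S283, F2732). Machine vertices: (84.2553,172.4286) → (104.1494,172.4286) → (104.1494,94.2801) → (84.2553,94.2801) → (84.2553,172.4286). Closed: final G1 returns to the first vertex.

**Shape 3** — `<path>` quadratic bezier, stroke `#ff8800` → engrave (S283, F2732). Control points (SVG): P0=(121.0447,29.7335), P1=(111.7217,119.9055), P2=(131.2378,162.4512); sampled at t=k/5. Machine vertices: (121.0447,216.9416) → (118.4691,182.7779) → (118.2006,152.4242) → (120.2392,125.8807) → (124.5849,103.1472) → (131.2378,84.2239). Open path.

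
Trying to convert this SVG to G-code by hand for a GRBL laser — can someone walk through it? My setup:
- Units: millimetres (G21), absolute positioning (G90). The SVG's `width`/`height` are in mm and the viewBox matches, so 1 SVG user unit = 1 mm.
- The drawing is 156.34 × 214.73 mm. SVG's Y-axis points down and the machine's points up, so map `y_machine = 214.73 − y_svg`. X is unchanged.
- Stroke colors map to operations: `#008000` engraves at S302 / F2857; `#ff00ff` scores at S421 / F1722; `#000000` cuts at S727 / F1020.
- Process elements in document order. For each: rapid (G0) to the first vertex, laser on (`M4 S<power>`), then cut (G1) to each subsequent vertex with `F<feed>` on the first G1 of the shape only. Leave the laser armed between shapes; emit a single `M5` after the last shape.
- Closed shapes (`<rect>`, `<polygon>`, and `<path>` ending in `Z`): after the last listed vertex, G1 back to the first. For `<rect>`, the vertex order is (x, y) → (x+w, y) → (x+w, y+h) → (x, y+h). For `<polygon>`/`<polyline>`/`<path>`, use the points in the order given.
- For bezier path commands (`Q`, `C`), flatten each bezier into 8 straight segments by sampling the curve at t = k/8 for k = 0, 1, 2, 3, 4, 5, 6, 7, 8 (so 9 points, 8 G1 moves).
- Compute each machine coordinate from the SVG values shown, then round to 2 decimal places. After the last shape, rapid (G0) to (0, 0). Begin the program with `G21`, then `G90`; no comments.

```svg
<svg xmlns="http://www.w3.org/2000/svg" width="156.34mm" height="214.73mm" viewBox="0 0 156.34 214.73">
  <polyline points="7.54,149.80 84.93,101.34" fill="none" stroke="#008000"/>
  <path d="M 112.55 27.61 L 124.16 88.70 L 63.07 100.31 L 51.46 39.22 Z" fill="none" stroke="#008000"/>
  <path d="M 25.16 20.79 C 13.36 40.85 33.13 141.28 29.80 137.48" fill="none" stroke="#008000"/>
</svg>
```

G21
G90
G0 X7.54 Y64.93
M4 S302
G1 X84.93 Y113.39 F2857
G0 X112.55 Y187.12
M4 S302
G1 X124.16 Y126.03 F2857
G1 X63.07 Y114.42
G1 X51.46 Y175.51
G1 X112.55 Y187.12
G0 X25.16 Y193.94
M4 S302
G1 X22.11 Y183.01 F2857
G1 X21.38 Y166.71
G1 X22.32 Y147.20
G1 X24.30 Y126.65
G1 X26.68 Y107.21
G1 X28.82 Y91.06
G1 X30.07 Y80.35
G1 X29.80 Y77.25
M5
G0 X0.00 Y0.00

1 u = 1 mm; y_m = 214.73 − y.

[1] `<polyline>` line segment, #008000→engrave S302 F2857: (7.54,64.93) → (84.93,113.39)

[2] `<path>` regular polygon, #008000→engrave S302 F2857: (112.55,187.12) → (124.16,126.03) → (63.07,114.42) → (51.46,175.51) → (112.55,187.12) (closed)

[3] `<path>` cubic bezier, #008000→engrave S302 F2857: (25.16,193.94) → (22.11,183.01) → (21.38,166.71) → (22.32,147.20) → (24.30,126.65) → (26.68,107.21) → (28.82,91.06) → (30.07,80.35) → (29.80,77.25)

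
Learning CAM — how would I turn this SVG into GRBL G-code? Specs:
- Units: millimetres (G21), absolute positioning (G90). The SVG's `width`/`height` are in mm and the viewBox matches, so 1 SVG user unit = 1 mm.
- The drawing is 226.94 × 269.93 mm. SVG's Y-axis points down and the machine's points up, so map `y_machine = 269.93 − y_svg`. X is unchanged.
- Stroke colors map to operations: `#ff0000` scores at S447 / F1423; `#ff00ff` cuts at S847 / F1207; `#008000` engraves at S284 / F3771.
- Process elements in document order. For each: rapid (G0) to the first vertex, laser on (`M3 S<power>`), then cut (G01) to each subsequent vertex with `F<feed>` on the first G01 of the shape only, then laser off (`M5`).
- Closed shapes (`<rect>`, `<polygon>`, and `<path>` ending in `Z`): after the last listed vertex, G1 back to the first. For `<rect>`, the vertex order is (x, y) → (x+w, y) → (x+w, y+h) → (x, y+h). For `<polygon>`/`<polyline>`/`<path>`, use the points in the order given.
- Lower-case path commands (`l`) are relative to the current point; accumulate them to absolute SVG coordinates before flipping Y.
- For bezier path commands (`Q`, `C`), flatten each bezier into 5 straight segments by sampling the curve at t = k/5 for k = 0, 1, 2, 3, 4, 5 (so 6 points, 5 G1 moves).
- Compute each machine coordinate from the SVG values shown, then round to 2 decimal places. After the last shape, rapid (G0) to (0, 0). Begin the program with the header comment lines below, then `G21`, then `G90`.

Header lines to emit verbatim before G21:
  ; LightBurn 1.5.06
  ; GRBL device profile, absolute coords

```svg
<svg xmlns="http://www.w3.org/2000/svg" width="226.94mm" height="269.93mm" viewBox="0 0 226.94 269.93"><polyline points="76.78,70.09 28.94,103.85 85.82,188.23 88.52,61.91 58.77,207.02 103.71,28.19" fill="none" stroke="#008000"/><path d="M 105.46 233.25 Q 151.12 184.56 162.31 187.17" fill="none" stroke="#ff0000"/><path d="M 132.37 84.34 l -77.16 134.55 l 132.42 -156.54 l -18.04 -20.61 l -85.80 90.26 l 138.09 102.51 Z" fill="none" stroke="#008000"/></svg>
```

; LightBurn 1.5.06
; GRBL device profile, absolute coords
G21
G90
G0 X76.78 Y199.84
M3 S284
G01 X28.94 Y166.08 F3771
G01 X85.82 Y81.70
G01 X88.52 Y208.02
G01 X58.77 Y62.91
G01 X103.71 Y241.74
M5
G0 X105.46 Y36.68
M3 S447
G01 X122.35 Y54.10 F1423
G01 X136.47 Y67.42
G01 X147.84 Y76.64
G01 X156.46 Y81.75
G01 X162.31 Y82.76
M5
G0 X132.37 Y185.59
M3 S284
G01 X55.21 Y51.04 F3771
G01 X187.63 Y207.58
G01 X169.59 Y228.19
G01 X83.79 Y137.93
G01 X221.88 Y35.42
G01 X132.37 Y185.59
M5
G0 X0.00 Y0.00

Since the viewBox matches the mm dimensions, user units are millimetres directly. The only transform is the Y-flip y_m = 269.93 − y_svg.

Shape 1 is a open polyline drawn with `<polyline>`. Its stroke #008000 means engrave at S284, F3771. After flipping Y the toolpath is (76.78,199.84) → (28.94,166.08) → (85.82,81.70) → (88.52,208.02) → (58.77,62.91) → (103.71,241.74).

Shape 2 is a quadratic bezier drawn with `<path>`. Its stroke #ff0000 means score at S447, F1423. After flipping Y the toolpath is (105.46,36.68) → (122.35,54.10) → (136.47,67.42) → (147.84,76.64) → (156.46,81.75) → (162.31,82.76).

Shape 3 is a closed polygon drawn with `<path>`. Its stroke #008000 means engrave at S284, F3771. After flipping Y the toolpath is (132.37,185.59) → (55.21,51.04) → (187.63,207.58) → (169.59,228.19) → (83.79,137.93) → (221.88,35.42) → (132.37,185.59), returning to the start.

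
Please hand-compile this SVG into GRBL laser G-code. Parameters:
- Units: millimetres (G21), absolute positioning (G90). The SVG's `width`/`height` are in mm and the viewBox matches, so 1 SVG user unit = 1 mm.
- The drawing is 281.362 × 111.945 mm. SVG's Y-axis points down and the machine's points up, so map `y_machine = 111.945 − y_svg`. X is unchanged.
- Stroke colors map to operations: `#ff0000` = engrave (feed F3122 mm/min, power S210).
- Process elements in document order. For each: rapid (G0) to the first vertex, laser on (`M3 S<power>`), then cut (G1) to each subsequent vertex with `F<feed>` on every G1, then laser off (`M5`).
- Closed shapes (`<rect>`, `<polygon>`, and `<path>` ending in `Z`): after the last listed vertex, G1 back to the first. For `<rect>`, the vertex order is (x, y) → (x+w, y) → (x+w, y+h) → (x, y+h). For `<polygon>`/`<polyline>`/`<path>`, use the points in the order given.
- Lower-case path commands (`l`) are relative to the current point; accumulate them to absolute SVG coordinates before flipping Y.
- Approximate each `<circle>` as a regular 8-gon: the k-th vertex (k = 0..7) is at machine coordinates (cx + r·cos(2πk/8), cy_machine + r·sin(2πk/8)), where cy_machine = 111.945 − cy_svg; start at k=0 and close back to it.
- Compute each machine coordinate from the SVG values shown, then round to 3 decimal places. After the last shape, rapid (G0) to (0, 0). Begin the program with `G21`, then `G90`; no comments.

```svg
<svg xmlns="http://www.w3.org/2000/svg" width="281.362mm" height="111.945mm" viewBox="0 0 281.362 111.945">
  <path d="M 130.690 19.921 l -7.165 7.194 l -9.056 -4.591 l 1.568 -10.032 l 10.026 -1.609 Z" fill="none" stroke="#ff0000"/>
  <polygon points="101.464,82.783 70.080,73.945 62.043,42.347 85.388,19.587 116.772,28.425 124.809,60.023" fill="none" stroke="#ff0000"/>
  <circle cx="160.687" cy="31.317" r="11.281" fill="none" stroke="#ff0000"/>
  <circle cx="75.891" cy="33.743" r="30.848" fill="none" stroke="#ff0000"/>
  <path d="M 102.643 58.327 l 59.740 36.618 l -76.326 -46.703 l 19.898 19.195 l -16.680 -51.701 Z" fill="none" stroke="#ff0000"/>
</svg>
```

G21
G90
G0 X130.690 Y92.024
M3 S210
G1 X123.525 Y84.830 F3122
G1 X114.469 Y89.421 F3122
G1 X116.037 Y99.453 F3122
G1 X126.063 Y101.062 F3122
G1 X130.690 Y92.024 F3122
M5
G0 X101.464 Y29.162
M3 S210
G1 X70.080 Y38.000 F3122
G1 X62.043 Y69.598 F3122
G1 X85.388 Y92.358 F3122
G1 X116.772 Y83.520 F3122
G1 X124.809 Y51.922 F3122
G1 X101.464 Y29.162 F3122
M5
G0 X171.968 Y80.628
M3 S210
G1 X168.664 Y88.605 F3122
G1 X160.687 Y91.909 F3122
G1 X152.710 Y88.605 F3122
G1 X149.406 Y80.628 F3122
G1 X152.710 Y72.651 F3122
G1 X160.687 Y69.347 F3122
G1 X168.664 Y72.651 F3122
G1 X171.968 Y80.628 F3122
M5
G0 X106.739 Y78.202
M3 S210
G1 X97.704 Y100.015 F3122
G1 X75.891 Y109.050 F3122
G1 X54.078 Y100.015 F3122
G1 X45.043 Y78.202 F3122
G1 X54.078 Y56.389 F3122
G1 X75.891 Y47.354 F3122
G1 X97.704 Y56.389 F3122
G1 X106.739 Y78.202 F3122
M5
G0 X102.643 Y53.618
M3 S210
G1 X162.383 Y17.000 F3122
G1 X86.057 Y63.703 F3122
G1 X105.955 Y44.508 F3122
G1 X89.275 Y96.209 F3122
G1 X102.643 Y53.618 F3122
M5
G0 X0.000 Y0.000

Since the viewBox matches the mm dimensions, user units are millimetres directly. The only transform is the Y-flip y_m = 111.945 − y_svg.

Shape 1 is a regular polygon drawn with `<path>`. Its stroke #ff0000 means engrave at S210, F3122. After flipping Y the toolpath is (130.690,92.024) → (123.525,84.830) → (114.469,89.421) → (116.037,99.453) → (126.063,101.062) → (130.690,92.024), returning to the start.

Shape 2 is a regular polygon drawn with `<polygon>`. Its stroke #ff0000 means engrave at S210, F3122. After flipping Y the toolpath is (101.464,29.162) → (70.080,38.000) → (62.043,69.598) → (85.388,92.358) → (116.772,83.520) → (124.809,51.922) → (101.464,29.162), returning to the start.

Shape 3 is a circle drawn with `<circle>`. Its stroke #ff0000 means engrave at S210, F3122. After flipping Y the toolpath is (171.968,80.628) → (168.664,88.605) → (160.687,91.909) → (152.710,88.605) → (149.406,80.628) → (152.710,72.651) → (160.687,69.347) → (168.664,72.651) → (171.968,80.628), returning to the start.

Shape 4 is a circle drawn with `<circle>`. Its stroke #ff0000 means engrave at S210, F3122. After flipping Y the toolpath is (106.739,78.202) → (97.704,100.015) → (75.891,109.050) → (54.078,100.015) → (45.043,78.202) → (54.078,56.389) → (75.891,47.354) → (97.704,56.389) → (106.739,78.202), returning to the start.

Shape 5 is a closed polygon drawn with `<path>`. Its stroke #ff0000 means engrave at S210, F3122. After flipping Y the toolpath is (102.643,53.618) → (162.383,17.000) → (86.057,63.703) → (105.955,44.508) → (89.275,96.209) → (102.643,53.618), returning to the start.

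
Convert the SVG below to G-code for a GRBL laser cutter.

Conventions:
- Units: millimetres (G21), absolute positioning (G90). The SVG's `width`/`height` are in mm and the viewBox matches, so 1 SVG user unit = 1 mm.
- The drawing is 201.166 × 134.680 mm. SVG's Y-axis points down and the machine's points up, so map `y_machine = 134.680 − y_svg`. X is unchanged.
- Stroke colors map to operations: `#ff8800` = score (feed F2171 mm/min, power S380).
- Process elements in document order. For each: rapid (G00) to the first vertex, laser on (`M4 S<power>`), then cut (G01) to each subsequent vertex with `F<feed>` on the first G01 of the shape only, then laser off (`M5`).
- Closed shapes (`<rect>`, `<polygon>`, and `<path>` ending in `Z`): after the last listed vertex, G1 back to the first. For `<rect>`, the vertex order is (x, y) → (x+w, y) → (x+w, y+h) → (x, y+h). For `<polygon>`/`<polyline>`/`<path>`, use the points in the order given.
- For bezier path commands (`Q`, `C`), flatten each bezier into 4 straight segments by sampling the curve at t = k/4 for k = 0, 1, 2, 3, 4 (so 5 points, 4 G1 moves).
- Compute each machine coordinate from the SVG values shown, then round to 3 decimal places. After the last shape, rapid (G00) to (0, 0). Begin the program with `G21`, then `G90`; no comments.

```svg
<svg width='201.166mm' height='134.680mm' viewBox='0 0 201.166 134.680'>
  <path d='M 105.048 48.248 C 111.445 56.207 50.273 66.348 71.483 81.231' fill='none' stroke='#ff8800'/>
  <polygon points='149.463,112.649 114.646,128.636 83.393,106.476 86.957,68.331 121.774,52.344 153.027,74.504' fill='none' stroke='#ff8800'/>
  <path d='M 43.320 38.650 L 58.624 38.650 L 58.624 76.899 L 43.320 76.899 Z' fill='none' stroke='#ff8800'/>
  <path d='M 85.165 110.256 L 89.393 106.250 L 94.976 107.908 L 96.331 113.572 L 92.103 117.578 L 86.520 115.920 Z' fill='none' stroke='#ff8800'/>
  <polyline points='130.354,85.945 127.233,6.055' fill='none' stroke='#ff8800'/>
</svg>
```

G21
G90
G00 X105.048 Y86.432
M4 S380
G01 X99.520 Y80.014 F2171
G01 X82.711 Y72.537
G01 X68.679 Y63.762
G01 X71.483 Y53.449
M5
G00 X149.463 Y22.031
M4 S380
G01 X114.646 Y6.044 F2171
G01 X83.393 Y28.204
G01 X86.957 Y66.349
G01 X121.774 Y82.336
G01 X153.027 Y60.176
G01 X149.463 Y22.031
M5
G00 X43.320 Y96.030
M4 S380
G01 X58.624 Y96.030 F2171
G01 X58.624 Y57.781
G01 X43.320 Y57.781
G01 X43.320 Y96.030
M5
G00 X85.165 Y24.424
M4 S380
G01 X89.393 Y28.430 F2171
G01 X94.976 Y26.772
G01 X96.331 Y21.108
G01 X92.103 Y17.102
G01 X86.520 Y18.760
G01 X85.165 Y24.424
M5
G00 X130.354 Y48.735
M4 S380
G01 X127.233 Y128.625 F2171
M5
G00 X0.000 Y0.000

Since the viewBox matches the mm dimensions, user units are millimetres directly. The only transform is the Y-flip y_m = 134.680 − y_svg.

Shape 1 is a cubic bezier drawn with `<path>`. Its stroke #ff8800 means score at S380, F2171. After flipping Y the toolpath is (105.048,86.432) → (99.520,80.014) → (82.711,72.537) → (68.679,63.762) → (71.483,53.449).

Shape 2 is a regular polygon drawn with `<polygon>`. Its stroke #ff8800 means score at S380, F2171. After flipping Y the toolpath is (149.463,22.031) → (114.646,6.044) → (83.393,28.204) → (86.957,66.349) → (121.774,82.336) → (153.027,60.176) → (149.463,22.031), returning to the start.

Shape 3 is a rectangle drawn with `<path>`. Its stroke #ff8800 means score at S380, F2171. After flipping Y the toolpath is (43.320,96.030) → (58.624,96.030) → (58.624,57.781) → (43.320,57.781) → (43.320,96.030), returning to the start.

Shape 4 is a regular polygon drawn with `<path>`. Its stroke #ff8800 means score at S380, F2171. After flipping Y the toolpath is (85.165,24.424) → (89.393,28.430) → (94.976,26.772) → (96.331,21.108) → (92.103,17.102) → (86.520,18.760) → (85.165,24.424), returning to the start.

Shape 5 is a line segment drawn with `<polyline>`. Its stroke #ff8800 means score at S380, F2171. After flipping Y the toolpath is (130.354,48.735) → (127.233,128.625).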